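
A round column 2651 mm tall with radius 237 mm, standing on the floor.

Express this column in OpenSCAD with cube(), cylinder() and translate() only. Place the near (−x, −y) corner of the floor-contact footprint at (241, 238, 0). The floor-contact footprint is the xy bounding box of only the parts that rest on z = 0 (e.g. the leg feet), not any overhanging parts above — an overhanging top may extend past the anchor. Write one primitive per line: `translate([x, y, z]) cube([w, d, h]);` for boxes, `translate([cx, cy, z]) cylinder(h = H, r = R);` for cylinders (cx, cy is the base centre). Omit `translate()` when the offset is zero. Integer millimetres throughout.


translate([478, 475, 0]) cylinder(h = 2651, r = 237);


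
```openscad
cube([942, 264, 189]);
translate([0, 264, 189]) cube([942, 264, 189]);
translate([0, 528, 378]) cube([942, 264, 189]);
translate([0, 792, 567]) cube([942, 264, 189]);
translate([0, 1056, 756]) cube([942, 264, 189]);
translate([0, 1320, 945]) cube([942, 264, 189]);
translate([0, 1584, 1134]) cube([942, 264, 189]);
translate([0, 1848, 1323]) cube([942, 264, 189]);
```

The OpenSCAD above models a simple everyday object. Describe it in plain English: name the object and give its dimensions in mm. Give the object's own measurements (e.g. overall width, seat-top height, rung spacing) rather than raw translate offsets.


A straight staircase of 8 solid steps. Each step is 942 mm wide (x), 264 mm deep (y, the going) and 189 mm tall (the rise). The first step rests on the floor; each subsequent step sits one going further in +y and one rise higher in +z, directly behind and above the previous step with no overlap.


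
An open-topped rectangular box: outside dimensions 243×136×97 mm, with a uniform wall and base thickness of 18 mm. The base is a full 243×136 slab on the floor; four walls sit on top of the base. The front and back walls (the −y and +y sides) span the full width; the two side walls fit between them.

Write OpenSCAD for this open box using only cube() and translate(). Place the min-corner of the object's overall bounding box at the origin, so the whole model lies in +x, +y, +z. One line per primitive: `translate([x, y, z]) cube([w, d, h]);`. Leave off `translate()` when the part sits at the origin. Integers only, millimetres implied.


cube([243, 136, 18]);
translate([0, 0, 18]) cube([243, 18, 79]);
translate([0, 118, 18]) cube([243, 18, 79]);
translate([0, 18, 18]) cube([18, 100, 79]);
translate([225, 18, 18]) cube([18, 100, 79]);


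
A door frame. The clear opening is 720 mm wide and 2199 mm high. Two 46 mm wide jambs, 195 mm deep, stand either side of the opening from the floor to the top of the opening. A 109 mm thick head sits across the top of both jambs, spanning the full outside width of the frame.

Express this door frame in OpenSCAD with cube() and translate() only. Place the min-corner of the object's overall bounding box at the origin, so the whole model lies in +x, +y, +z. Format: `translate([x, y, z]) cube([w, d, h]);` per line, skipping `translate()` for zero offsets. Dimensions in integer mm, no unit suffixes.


cube([46, 195, 2199]);
translate([766, 0, 0]) cube([46, 195, 2199]);
translate([0, 0, 2199]) cube([812, 195, 109]);


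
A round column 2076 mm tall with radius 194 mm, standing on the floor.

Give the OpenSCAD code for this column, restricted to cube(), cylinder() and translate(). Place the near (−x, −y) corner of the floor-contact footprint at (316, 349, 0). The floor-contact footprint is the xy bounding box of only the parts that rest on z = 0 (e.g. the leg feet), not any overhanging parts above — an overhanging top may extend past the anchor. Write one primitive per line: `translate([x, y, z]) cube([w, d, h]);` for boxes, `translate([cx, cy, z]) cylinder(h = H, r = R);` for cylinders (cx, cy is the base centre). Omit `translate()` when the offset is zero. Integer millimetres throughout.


translate([510, 543, 0]) cylinder(h = 2076, r = 194);


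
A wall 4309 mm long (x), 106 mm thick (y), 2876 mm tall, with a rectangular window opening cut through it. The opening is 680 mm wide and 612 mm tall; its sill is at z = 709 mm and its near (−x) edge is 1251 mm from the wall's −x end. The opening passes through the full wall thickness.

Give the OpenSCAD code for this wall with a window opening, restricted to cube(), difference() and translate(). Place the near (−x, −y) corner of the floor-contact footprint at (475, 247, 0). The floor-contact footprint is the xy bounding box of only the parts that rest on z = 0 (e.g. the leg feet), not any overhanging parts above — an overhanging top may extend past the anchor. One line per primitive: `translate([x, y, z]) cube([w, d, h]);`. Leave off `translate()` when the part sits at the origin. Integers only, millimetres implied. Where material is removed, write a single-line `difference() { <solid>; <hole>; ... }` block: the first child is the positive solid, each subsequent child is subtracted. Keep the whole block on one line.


difference() { translate([475, 247, 0]) cube([4309, 106, 2876]); translate([1726, 247, 709]) cube([680, 106, 612]); }


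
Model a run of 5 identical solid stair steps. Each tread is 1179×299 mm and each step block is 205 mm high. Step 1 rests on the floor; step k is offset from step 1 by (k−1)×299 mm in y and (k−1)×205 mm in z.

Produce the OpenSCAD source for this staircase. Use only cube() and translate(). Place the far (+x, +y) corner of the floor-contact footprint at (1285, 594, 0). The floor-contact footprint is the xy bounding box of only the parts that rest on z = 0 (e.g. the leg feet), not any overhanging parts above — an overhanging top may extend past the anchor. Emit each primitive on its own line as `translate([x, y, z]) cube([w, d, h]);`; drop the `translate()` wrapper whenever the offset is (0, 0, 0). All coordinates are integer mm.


translate([106, 295, 0]) cube([1179, 299, 205]);
translate([106, 594, 205]) cube([1179, 299, 205]);
translate([106, 893, 410]) cube([1179, 299, 205]);
translate([106, 1192, 615]) cube([1179, 299, 205]);
translate([106, 1491, 820]) cube([1179, 299, 205]);


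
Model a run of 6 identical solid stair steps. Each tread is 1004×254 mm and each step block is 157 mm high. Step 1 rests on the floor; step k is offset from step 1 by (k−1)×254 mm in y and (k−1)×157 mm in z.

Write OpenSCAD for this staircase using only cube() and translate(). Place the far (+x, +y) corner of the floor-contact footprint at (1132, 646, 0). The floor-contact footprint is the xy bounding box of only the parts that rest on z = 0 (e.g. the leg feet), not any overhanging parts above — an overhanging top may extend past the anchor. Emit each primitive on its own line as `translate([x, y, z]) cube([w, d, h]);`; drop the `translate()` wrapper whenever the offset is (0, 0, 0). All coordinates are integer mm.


translate([128, 392, 0]) cube([1004, 254, 157]);
translate([128, 646, 157]) cube([1004, 254, 157]);
translate([128, 900, 314]) cube([1004, 254, 157]);
translate([128, 1154, 471]) cube([1004, 254, 157]);
translate([128, 1408, 628]) cube([1004, 254, 157]);
translate([128, 1662, 785]) cube([1004, 254, 157]);


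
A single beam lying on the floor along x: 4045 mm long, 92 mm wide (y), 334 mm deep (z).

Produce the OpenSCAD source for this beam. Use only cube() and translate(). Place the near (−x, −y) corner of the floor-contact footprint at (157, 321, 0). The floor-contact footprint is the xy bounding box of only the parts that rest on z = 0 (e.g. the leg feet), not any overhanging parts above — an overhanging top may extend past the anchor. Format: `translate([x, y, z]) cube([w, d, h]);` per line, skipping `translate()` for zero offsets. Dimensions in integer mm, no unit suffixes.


translate([157, 321, 0]) cube([4045, 92, 334]);


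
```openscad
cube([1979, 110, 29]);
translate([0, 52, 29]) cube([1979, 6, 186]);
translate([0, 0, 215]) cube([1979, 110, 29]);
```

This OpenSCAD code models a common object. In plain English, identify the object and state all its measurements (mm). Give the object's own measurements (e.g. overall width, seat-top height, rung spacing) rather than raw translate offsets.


An I-beam lying along x, 1979 mm long. Overall section height 244 mm. Two flanges 110 mm wide (y) and 29 mm thick, one on the floor and one at the top; a web 6 mm thick runs between them, centred on the flange width.


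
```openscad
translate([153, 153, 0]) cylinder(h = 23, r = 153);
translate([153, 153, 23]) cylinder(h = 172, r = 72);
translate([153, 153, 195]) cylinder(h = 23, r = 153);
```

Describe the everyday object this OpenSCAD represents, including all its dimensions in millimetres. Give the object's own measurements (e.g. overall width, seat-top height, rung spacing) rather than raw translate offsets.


A spool: two coaxial disc flanges of radius 153 mm and thickness 23 mm, joined by a core cylinder of radius 72 mm and height 172 mm. The lower flange rests on z = 0 and the three cylinders share a vertical axis.


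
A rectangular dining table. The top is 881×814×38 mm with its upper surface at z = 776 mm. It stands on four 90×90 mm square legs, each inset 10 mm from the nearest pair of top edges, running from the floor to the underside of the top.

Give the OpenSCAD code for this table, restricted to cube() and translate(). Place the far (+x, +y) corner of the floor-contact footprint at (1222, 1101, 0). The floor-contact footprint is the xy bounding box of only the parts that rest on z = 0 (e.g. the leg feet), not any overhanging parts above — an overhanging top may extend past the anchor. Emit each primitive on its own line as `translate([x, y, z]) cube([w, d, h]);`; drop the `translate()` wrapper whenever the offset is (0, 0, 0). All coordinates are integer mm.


translate([351, 297, 738]) cube([881, 814, 38]);
translate([361, 307, 0]) cube([90, 90, 738]);
translate([1132, 307, 0]) cube([90, 90, 738]);
translate([361, 1011, 0]) cube([90, 90, 738]);
translate([1132, 1011, 0]) cube([90, 90, 738]);


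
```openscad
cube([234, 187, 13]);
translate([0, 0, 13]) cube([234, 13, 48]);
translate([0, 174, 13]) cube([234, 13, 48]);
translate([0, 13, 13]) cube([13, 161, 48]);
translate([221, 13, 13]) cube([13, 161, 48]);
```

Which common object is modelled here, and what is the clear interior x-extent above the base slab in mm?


An open box. The internal width is 208 mm.

A 234×187 base slab with four walls standing on it — an open box. The base is 234 mm wide and the walls are 13 mm thick, so the internal width is 234 − 2 × 13 = 208 mm.


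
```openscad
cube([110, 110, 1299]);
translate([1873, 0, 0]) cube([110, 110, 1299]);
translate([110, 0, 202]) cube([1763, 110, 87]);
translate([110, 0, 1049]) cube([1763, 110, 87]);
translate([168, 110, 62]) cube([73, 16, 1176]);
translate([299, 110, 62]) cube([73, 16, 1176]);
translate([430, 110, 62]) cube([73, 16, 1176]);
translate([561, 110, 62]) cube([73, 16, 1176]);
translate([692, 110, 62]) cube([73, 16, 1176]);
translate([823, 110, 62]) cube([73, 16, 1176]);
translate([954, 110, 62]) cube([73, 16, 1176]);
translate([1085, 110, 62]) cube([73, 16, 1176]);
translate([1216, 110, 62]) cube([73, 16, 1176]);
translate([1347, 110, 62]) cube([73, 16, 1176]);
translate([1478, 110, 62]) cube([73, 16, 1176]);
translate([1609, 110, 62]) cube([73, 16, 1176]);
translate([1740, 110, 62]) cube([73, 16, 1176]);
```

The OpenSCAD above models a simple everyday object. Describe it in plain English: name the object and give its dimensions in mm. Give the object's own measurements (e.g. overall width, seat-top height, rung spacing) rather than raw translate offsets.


A fence section. Two 110×110 mm posts, 1299 mm tall, stand on the floor with a clear span of 1763 mm between their inner faces. Two horizontal rails of 110×87 mm section span the gap between the posts with their undersides at z = 202 mm and z = 1049 mm, flush with the posts' −y face. 13 pickets, each 73 mm wide, 16 mm thick and 1176 mm tall, are fixed to the +y face of the rails with their bottoms at z = 62 mm, spaced across the span with a 58 mm gap after the −x post and between neighbouring pickets, with 60 mm left before the +x post.


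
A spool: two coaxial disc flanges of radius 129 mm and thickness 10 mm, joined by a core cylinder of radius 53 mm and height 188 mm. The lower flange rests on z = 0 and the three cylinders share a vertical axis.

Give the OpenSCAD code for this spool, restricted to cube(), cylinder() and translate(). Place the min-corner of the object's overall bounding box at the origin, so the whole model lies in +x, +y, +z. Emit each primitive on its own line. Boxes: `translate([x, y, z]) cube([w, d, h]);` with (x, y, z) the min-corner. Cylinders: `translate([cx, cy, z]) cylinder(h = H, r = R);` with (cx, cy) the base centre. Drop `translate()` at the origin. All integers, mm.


translate([129, 129, 0]) cylinder(h = 10, r = 129);
translate([129, 129, 10]) cylinder(h = 188, r = 53);
translate([129, 129, 198]) cylinder(h = 10, r = 129);


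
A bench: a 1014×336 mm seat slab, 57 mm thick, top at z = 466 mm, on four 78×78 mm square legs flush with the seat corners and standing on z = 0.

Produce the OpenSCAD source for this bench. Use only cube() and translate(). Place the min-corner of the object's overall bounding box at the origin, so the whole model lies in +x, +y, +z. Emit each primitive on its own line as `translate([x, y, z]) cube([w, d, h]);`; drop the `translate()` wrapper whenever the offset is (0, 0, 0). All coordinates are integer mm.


translate([0, 0, 409]) cube([1014, 336, 57]);
cube([78, 78, 409]);
translate([0, 258, 0]) cube([78, 78, 409]);
translate([936, 0, 0]) cube([78, 78, 409]);
translate([936, 258, 0]) cube([78, 78, 409]);


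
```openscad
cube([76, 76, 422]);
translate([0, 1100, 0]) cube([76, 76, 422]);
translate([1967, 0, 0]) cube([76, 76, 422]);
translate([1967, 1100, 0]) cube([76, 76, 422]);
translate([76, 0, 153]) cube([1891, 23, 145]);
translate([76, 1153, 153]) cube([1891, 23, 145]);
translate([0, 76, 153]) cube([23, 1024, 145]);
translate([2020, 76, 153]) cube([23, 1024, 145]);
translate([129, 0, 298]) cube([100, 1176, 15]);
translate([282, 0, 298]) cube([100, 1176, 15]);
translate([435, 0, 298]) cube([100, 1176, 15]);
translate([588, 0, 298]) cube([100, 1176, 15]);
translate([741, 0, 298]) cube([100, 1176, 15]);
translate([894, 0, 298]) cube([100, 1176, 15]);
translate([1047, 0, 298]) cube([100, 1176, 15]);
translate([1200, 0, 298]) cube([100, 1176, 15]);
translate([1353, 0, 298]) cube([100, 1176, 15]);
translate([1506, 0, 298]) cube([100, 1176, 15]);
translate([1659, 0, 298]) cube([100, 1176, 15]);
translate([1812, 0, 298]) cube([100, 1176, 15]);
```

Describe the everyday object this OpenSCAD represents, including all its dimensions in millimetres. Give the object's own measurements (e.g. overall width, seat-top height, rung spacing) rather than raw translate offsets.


A bed frame 2043 mm long (x) by 1176 mm wide (y). Four 76×76 mm corner posts, 422 mm tall, at the corners of the footprint. Four rails of 23 mm thickness and 145 mm height run between adjacent posts with their undersides at z = 153 mm, their outer faces flush with the outside of the frame (the two x-running rails run between the posts' inner faces; the two y-running rails run between the posts' inner faces). 12 slats, each 100 mm wide (x) and 15 mm thick, lie across the top of the two x-running rails, running the full 1176 mm width of the frame in y; along x they sit between the end posts with a 53 mm gap after the −x posts and between neighbouring slats, leaving 55 mm before the +x posts.


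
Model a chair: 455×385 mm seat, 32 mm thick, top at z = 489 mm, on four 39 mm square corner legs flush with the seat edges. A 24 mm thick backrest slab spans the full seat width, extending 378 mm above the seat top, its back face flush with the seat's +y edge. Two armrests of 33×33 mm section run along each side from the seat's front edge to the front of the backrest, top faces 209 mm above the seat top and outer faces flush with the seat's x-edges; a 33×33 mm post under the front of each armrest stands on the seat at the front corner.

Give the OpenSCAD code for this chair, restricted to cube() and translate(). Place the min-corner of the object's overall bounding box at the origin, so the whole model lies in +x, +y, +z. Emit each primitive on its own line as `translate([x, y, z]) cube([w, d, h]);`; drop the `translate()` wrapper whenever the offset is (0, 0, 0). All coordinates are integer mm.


translate([0, 0, 457]) cube([455, 385, 32]);
cube([39, 39, 457]);
translate([416, 0, 0]) cube([39, 39, 457]);
translate([0, 346, 0]) cube([39, 39, 457]);
translate([416, 346, 0]) cube([39, 39, 457]);
translate([0, 361, 489]) cube([455, 24, 378]);
translate([0, 0, 665]) cube([33, 361, 33]);
translate([422, 0, 665]) cube([33, 361, 33]);
translate([0, 0, 489]) cube([33, 33, 176]);
translate([422, 0, 489]) cube([33, 33, 176]);


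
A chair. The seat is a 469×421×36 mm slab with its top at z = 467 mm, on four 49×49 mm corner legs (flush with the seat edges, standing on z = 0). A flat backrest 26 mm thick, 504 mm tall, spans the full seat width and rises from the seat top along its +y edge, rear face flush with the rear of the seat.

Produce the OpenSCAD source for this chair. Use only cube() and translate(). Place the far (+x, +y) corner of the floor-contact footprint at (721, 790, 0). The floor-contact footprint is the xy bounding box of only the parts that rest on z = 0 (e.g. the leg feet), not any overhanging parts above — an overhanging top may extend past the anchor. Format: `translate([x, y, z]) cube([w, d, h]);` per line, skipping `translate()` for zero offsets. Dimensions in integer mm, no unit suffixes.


translate([252, 369, 431]) cube([469, 421, 36]);
translate([252, 369, 0]) cube([49, 49, 431]);
translate([672, 369, 0]) cube([49, 49, 431]);
translate([252, 741, 0]) cube([49, 49, 431]);
translate([672, 741, 0]) cube([49, 49, 431]);
translate([252, 764, 467]) cube([469, 26, 504]);


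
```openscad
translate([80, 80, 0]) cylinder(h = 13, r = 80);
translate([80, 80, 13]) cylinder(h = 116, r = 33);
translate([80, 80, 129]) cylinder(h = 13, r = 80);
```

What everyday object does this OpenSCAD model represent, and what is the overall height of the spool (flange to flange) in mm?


A spool. The overall height is 142 mm.

Three coaxial cylinders, large–small–large — a spool. Two 13 mm flanges and a 116 mm core give 13 + 116 + 13 = 142 mm.


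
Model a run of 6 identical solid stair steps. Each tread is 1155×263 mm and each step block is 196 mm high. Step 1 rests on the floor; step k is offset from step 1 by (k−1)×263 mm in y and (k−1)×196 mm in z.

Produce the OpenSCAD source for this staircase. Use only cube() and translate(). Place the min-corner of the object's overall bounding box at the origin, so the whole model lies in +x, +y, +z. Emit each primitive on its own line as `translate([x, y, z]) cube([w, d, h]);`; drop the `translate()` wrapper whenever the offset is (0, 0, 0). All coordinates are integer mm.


cube([1155, 263, 196]);
translate([0, 263, 196]) cube([1155, 263, 196]);
translate([0, 526, 392]) cube([1155, 263, 196]);
translate([0, 789, 588]) cube([1155, 263, 196]);
translate([0, 1052, 784]) cube([1155, 263, 196]);
translate([0, 1315, 980]) cube([1155, 263, 196]);


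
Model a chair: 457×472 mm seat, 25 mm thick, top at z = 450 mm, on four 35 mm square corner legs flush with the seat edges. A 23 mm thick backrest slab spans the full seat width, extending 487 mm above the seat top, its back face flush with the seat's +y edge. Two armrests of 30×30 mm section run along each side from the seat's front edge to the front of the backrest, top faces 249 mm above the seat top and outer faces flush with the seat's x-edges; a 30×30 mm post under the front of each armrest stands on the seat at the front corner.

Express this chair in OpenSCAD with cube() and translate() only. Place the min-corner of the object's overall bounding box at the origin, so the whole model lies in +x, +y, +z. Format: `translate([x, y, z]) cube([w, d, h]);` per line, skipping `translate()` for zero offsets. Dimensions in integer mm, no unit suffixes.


translate([0, 0, 425]) cube([457, 472, 25]);
cube([35, 35, 425]);
translate([422, 0, 0]) cube([35, 35, 425]);
translate([0, 437, 0]) cube([35, 35, 425]);
translate([422, 437, 0]) cube([35, 35, 425]);
translate([0, 449, 450]) cube([457, 23, 487]);
translate([0, 0, 669]) cube([30, 449, 30]);
translate([427, 0, 669]) cube([30, 449, 30]);
translate([0, 0, 450]) cube([30, 30, 219]);
translate([427, 0, 450]) cube([30, 30, 219]);


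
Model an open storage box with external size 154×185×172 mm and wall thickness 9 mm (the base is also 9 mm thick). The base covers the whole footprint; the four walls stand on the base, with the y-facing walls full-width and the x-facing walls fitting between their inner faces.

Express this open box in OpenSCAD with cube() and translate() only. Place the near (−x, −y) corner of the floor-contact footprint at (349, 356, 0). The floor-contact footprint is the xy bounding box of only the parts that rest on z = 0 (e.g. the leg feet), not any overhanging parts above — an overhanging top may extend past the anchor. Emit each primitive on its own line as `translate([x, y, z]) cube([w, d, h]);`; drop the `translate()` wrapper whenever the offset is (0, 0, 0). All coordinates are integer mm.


translate([349, 356, 0]) cube([154, 185, 9]);
translate([349, 356, 9]) cube([154, 9, 163]);
translate([349, 532, 9]) cube([154, 9, 163]);
translate([349, 365, 9]) cube([9, 167, 163]);
translate([494, 365, 9]) cube([9, 167, 163]);


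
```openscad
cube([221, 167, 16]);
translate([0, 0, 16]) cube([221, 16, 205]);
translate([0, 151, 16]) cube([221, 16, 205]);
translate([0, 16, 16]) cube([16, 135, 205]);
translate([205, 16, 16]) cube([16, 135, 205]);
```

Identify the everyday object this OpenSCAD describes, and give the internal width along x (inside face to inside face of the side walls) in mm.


An open box. The internal width is 189 mm.

A 221×167 base slab with four walls standing on it — an open box. The base is 221 mm wide and the walls are 16 mm thick, so the internal width is 221 − 2 × 16 = 189 mm.


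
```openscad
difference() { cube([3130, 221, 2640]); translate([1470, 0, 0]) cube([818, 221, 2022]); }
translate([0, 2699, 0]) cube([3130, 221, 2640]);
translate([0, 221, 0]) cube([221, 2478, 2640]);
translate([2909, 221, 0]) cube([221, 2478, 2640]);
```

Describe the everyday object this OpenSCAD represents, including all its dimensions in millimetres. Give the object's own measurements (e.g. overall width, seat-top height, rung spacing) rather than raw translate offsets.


A single room: four walls, each 2640 mm tall and 221 mm thick, enclosing an outside footprint 3130×2920 mm (x × y), no floor or roof. The front and back walls (−y and +y sides) run the full x-width; the side walls fit between their inner faces. A door opening 818 mm wide and 2022 mm tall is cut through the front wall from the floor up, its −x edge 1470 mm from the wall's −x end.


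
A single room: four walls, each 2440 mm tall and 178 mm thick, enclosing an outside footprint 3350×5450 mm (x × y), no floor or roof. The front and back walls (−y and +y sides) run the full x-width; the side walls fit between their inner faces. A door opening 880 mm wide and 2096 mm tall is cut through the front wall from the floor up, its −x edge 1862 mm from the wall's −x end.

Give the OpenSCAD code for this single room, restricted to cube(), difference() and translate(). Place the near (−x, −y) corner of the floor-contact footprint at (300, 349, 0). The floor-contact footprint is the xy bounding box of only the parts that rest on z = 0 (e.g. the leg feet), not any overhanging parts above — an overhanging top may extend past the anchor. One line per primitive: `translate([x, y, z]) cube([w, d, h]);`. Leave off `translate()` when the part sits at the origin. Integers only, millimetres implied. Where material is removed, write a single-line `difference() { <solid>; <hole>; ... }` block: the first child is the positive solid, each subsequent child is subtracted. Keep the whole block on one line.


difference() { translate([300, 349, 0]) cube([3350, 178, 2440]); translate([2162, 349, 0]) cube([880, 178, 2096]); }
translate([300, 5621, 0]) cube([3350, 178, 2440]);
translate([300, 527, 0]) cube([178, 5094, 2440]);
translate([3472, 527, 0]) cube([178, 5094, 2440]);


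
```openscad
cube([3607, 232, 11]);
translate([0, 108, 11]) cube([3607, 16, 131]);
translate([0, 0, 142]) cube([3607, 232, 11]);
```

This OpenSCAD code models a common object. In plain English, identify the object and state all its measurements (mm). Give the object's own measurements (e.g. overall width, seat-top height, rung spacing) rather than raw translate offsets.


An I-beam lying along x, 3607 mm long. Overall section height 153 mm. Two flanges 232 mm wide (y) and 11 mm thick, one on the floor and one at the top; a web 16 mm thick runs between them, centred on the flange width.


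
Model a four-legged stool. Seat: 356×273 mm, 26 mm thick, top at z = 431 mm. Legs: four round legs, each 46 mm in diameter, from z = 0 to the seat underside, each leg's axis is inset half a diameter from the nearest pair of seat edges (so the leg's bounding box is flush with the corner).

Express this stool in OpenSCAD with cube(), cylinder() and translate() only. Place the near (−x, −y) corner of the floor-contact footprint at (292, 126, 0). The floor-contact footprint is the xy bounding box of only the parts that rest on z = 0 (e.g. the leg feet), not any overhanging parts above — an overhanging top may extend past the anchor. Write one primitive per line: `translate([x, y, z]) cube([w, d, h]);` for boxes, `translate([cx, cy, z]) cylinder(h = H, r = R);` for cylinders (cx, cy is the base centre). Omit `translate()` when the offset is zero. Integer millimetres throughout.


// leg_h = 431 - 26 = 405
translate([292, 126, 405]) cube([356, 273, 26]);
translate([315, 149, 0]) cylinder(h = 405, r = 23);
translate([625, 149, 0]) cylinder(h = 405, r = 23);
translate([315, 376, 0]) cylinder(h = 405, r = 23);
translate([625, 376, 0]) cylinder(h = 405, r = 23);


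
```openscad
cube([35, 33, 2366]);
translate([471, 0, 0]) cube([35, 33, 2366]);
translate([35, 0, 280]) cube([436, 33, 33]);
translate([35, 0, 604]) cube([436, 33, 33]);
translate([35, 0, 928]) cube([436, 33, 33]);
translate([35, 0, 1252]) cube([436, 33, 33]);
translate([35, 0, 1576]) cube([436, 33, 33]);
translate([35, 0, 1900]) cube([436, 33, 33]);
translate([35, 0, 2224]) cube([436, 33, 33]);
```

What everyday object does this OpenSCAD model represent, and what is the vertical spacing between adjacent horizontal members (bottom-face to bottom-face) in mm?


A ladder. The rung spacing is 324 mm.

Two tall 35×33 posts with 7 short bars between them — a ladder. Adjacent rungs sit at z = 280 and z = 604, so the spacing is 604 − 280 = 324 mm.


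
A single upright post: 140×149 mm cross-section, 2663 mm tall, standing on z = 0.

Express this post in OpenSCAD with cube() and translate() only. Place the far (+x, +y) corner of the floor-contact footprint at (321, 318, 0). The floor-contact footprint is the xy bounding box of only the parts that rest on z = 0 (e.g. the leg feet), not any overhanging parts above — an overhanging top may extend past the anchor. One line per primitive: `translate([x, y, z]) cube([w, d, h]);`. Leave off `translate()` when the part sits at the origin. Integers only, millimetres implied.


translate([181, 169, 0]) cube([140, 149, 2663]);


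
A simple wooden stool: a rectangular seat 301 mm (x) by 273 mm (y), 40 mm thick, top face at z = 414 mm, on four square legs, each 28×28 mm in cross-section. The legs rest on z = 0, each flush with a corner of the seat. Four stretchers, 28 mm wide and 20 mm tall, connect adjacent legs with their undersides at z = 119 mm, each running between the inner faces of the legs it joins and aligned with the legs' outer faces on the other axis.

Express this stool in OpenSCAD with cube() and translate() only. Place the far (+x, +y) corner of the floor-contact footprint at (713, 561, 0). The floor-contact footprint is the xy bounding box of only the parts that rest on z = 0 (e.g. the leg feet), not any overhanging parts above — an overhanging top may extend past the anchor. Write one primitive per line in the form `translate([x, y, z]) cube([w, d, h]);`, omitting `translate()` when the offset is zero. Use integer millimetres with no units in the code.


translate([412, 288, 374]) cube([301, 273, 40]);
translate([412, 288, 0]) cube([28, 28, 374]);
translate([685, 288, 0]) cube([28, 28, 374]);
translate([412, 533, 0]) cube([28, 28, 374]);
translate([685, 533, 0]) cube([28, 28, 374]);
translate([440, 288, 119]) cube([245, 28, 20]);
translate([440, 533, 119]) cube([245, 28, 20]);
translate([412, 316, 119]) cube([28, 217, 20]);
translate([685, 316, 119]) cube([28, 217, 20]);


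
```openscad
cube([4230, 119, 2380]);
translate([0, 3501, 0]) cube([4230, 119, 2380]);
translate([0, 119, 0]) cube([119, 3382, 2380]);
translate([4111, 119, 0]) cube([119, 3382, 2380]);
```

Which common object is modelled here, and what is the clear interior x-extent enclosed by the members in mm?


A house (or room) frame. The interior width is 3992 mm.

Four 2380 mm walls enclosing a rectangle with no floor or roof — a room or house frame. Outside width is 4230 mm and wall thickness is 119 mm, so the interior width is 4230 − 2 × 119 = 3992 mm.


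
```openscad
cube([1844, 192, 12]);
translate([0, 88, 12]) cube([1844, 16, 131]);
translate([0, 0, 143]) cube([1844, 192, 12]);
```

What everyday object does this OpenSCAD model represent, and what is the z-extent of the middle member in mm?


An I-beam. The web height is 131 mm.

Two wide flanges with a thin centred web — an I-beam. Overall 155 mm minus two 12 mm flanges gives a web of 155 − 2·12 = 131 mm.


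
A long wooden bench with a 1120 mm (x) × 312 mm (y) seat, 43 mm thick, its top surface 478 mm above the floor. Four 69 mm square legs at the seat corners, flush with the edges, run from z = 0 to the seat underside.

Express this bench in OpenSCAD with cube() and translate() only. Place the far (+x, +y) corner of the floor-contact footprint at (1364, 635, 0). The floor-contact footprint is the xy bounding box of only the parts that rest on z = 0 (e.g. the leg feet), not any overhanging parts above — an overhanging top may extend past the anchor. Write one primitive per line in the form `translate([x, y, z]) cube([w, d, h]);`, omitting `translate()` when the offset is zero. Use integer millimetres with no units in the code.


// leg_h = 478 − 43 = 435
translate([244, 323, 435]) cube([1120, 312, 43]);
translate([244, 323, 0]) cube([69, 69, 435]);
translate([244, 566, 0]) cube([69, 69, 435]);
translate([1295, 323, 0]) cube([69, 69, 435]);
translate([1295, 566, 0]) cube([69, 69, 435]);


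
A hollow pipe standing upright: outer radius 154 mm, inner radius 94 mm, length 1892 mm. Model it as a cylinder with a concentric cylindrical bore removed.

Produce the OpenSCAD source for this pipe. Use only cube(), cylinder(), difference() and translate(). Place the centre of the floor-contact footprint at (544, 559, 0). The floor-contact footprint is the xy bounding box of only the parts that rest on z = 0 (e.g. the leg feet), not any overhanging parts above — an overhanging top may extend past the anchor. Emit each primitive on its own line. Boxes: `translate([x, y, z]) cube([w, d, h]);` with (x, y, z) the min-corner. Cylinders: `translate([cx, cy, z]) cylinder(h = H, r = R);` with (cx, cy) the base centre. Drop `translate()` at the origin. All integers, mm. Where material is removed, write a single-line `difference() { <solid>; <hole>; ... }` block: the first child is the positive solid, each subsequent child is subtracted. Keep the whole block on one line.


difference() { translate([544, 559, 0]) cylinder(h = 1892, r = 154); translate([544, 559, 0]) cylinder(h = 1892, r = 94); }


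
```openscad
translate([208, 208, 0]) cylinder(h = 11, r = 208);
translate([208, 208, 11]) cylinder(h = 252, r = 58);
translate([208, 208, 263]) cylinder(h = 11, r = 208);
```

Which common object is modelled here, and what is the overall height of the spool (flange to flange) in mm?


A spool. The overall height is 274 mm.

Three coaxial cylinders, large–small–large — a spool. Two 11 mm flanges and a 252 mm core give 11 + 252 + 11 = 274 mm.


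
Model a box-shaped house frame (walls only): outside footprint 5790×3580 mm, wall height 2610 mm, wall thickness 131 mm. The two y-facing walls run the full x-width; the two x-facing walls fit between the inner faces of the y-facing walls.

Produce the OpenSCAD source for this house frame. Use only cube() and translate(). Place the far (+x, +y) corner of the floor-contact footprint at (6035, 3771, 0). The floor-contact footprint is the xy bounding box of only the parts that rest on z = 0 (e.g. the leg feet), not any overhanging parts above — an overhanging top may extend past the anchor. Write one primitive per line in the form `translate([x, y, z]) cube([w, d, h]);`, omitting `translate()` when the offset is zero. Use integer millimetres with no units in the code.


translate([245, 191, 0]) cube([5790, 131, 2610]);
translate([245, 3640, 0]) cube([5790, 131, 2610]);
translate([245, 322, 0]) cube([131, 3318, 2610]);
translate([5904, 322, 0]) cube([131, 3318, 2610]);


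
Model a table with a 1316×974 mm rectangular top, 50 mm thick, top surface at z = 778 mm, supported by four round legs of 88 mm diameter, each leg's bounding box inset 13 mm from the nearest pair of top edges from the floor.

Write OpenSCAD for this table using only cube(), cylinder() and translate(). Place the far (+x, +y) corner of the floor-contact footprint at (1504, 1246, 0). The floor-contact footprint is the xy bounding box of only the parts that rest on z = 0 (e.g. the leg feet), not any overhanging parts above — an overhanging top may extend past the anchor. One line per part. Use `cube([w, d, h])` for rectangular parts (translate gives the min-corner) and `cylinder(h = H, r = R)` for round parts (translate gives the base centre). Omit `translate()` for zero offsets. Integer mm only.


translate([201, 285, 728]) cube([1316, 974, 50]);
translate([258, 342, 0]) cylinder(h = 728, r = 44);
translate([1460, 342, 0]) cylinder(h = 728, r = 44);
translate([258, 1202, 0]) cylinder(h = 728, r = 44);
translate([1460, 1202, 0]) cylinder(h = 728, r = 44);


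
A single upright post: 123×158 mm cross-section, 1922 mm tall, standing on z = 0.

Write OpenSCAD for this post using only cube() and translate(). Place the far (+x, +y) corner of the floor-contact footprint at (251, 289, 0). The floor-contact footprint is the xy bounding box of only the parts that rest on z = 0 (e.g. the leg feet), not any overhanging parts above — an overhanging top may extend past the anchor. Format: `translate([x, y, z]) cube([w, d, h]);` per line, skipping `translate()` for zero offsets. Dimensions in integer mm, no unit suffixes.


translate([128, 131, 0]) cube([123, 158, 1922]);


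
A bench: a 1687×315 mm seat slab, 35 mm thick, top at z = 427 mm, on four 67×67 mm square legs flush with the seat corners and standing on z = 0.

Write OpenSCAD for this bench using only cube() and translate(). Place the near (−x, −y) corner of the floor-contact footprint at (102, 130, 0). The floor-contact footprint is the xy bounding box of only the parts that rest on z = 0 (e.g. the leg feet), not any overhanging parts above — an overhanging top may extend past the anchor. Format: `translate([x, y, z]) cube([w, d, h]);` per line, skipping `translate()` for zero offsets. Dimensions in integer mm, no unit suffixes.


translate([102, 130, 392]) cube([1687, 315, 35]);
translate([102, 130, 0]) cube([67, 67, 392]);
translate([102, 378, 0]) cube([67, 67, 392]);
translate([1722, 130, 0]) cube([67, 67, 392]);
translate([1722, 378, 0]) cube([67, 67, 392]);


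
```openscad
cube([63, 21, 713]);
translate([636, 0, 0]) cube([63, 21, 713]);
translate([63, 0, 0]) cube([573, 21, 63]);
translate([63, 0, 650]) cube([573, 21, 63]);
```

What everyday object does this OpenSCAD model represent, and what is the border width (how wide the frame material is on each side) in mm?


A picture frame. The border width is 63 mm.

Four thin pieces enclosing a rectangular opening — a picture frame. The two full-height stiles are 713 mm tall; the top rail sits at z = 650 and is 63 mm tall, so the border above the opening is 713 − 650 = 63 mm, matching the stile x-width.


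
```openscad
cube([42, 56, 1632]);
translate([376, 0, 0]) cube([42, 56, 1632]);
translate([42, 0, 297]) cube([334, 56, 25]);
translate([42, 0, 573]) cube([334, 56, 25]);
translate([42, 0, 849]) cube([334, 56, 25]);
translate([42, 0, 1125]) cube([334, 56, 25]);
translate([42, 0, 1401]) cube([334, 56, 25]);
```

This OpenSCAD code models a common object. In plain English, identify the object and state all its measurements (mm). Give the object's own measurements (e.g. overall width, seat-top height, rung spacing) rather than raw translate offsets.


A straight ladder. Two 42×56 mm vertical rails, 1632 mm tall, stand 418 mm apart (outside-to-outside) with their front faces coplanar on the −y side. 5 rungs, each 56 mm deep and 25 mm tall, span between the inner faces of the rails, front faces flush with the rails. The lowest rung's underside is at z = 297 mm and rungs are spaced 276 mm apart (underside to underside).


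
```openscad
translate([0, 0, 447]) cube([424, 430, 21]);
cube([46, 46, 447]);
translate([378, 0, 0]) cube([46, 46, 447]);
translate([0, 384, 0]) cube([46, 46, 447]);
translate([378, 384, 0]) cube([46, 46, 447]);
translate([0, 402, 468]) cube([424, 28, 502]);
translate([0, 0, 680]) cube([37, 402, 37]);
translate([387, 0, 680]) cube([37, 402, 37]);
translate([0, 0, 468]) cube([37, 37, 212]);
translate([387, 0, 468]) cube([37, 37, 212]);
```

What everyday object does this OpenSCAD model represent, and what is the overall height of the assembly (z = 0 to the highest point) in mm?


A chair. The overall height is 970 mm.

A slab on four corner posts with a tall panel at the back — a chair. The seat slab sits at z = 447 with thickness 21, and the 502 mm backrest starts at the seat top, so the overall height is 447 + 21 + 502 = 970 mm.


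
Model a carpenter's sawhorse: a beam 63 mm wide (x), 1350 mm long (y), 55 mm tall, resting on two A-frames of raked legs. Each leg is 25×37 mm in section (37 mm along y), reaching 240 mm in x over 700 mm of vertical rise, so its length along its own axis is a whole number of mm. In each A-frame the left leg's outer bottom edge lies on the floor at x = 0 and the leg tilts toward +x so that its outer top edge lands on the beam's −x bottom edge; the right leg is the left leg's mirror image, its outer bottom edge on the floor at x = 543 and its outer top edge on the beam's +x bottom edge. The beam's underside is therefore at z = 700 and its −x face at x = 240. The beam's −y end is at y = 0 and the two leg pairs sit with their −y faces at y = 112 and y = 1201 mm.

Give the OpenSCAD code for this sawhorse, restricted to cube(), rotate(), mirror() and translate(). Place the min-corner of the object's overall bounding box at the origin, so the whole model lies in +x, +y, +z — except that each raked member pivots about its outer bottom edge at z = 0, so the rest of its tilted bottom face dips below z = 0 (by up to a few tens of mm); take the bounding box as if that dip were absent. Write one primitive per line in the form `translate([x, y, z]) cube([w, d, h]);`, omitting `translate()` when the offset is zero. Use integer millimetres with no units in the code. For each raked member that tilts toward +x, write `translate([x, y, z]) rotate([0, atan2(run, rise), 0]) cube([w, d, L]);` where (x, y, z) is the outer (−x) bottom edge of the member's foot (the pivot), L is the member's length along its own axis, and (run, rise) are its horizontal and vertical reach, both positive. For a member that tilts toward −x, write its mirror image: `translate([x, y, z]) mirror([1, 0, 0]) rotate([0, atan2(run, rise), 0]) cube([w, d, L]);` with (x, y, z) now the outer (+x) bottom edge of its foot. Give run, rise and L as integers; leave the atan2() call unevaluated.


translate([240, 0, 700]) cube([63, 1350, 55]);
translate([0, 112, 0]) rotate([0, atan2(240, 700), 0]) cube([25, 37, 740]);
translate([543, 112, 0]) mirror([1, 0, 0]) rotate([0, atan2(240, 700), 0]) cube([25, 37, 740]);
translate([0, 1201, 0]) rotate([0, atan2(240, 700), 0]) cube([25, 37, 740]);
translate([543, 1201, 0]) mirror([1, 0, 0]) rotate([0, atan2(240, 700), 0]) cube([25, 37, 740]);
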